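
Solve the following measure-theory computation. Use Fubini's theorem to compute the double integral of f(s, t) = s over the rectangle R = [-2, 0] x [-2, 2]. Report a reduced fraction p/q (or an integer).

f(s, t) is a tensor product of a function of s and a function of t, and both factors are bounded continuous (hence Lebesgue integrable) on the rectangle, so Fubini's theorem applies:
  integral_R f d(m x m) = (integral_a1^b1 s ds) * (integral_a2^b2 1 dt).
Inner integral in s: integral_{-2}^{0} s ds = (0^2 - (-2)^2)/2
  = -2.
Inner integral in t: integral_{-2}^{2} 1 dt = (2^1 - (-2)^1)/1
  = 4.
Product: (-2) * (4) = -8.

-8


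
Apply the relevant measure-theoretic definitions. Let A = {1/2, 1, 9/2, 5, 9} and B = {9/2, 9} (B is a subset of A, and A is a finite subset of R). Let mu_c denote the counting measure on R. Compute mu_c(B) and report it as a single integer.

Counting measure assigns mu_c(E) = |E| (number of elements) when E is finite.
B has 2 element(s), so mu_c(B) = 2.

2


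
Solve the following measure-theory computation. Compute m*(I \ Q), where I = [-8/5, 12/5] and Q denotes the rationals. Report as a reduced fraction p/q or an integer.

The interval I = [-8/5, 12/5] has m(I) = 12/5 - (-8/5) = 4 (endpoints are measure-zero, so open/closed/half-open agree). Write I = (I cap Q) u (I \ Q). The rationals in I are countable, so m*(I cap Q) = 0 (cover each rational by intervals whose total length is arbitrarily small). By countable subadditivity m*(I) <= m*(I cap Q) + m*(I \ Q), hence m*(I \ Q) >= m(I) = 4. The reverse inequality m*(I \ Q) <= m*(I) = 4 is trivial since (I \ Q) is a subset of I. Therefore m*(I \ Q) = 4.

4


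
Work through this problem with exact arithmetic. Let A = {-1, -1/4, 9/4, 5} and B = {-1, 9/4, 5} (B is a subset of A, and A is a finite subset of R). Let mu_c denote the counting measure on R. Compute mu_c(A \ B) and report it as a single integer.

Counting measure assigns mu_c(E) = |E| (number of elements) when E is finite. For B subset A, A \ B is the set of elements of A not in B, so |A \ B| = |A| - |B|.
|A| = 4, |B| = 3, so mu_c(A \ B) = 4 - 3 = 1.

1


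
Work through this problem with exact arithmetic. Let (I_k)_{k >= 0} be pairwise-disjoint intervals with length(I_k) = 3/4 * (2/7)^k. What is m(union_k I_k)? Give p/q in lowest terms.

By countable additivity of the Lebesgue measure on pairwise disjoint measurable sets,
  m(union_{k >= 0} I_k) = sum_{k >= 0} m(I_k) = sum_{k >= 0} a * r^k,
  with a = 3/4 and r = 2/7.
Since 0 < r = 2/7 < 1, the geometric series converges:
  sum_{k >= 0} a * r^k = a / (1 - r).
  = 3/4 / (1 - 2/7)
  = 3/4 / (5/7)
  = 21/20.

21/20


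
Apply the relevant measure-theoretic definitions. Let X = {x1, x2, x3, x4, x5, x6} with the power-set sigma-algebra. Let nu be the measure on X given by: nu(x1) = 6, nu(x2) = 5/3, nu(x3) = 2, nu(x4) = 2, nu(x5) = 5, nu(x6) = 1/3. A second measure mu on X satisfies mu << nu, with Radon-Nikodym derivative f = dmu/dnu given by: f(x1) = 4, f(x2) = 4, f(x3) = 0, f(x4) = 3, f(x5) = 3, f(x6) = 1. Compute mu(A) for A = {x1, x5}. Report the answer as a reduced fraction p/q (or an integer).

By the defining property of the Radon-Nikodym derivative, for every measurable set A,
  mu(A) = integral_A f dnu.
Since nu is a discrete measure concentrated on the atoms of X, the integral over A reduces to the sum
  mu(A) = sum_{x in A} f(x) * nu({x}).
Computing each term:
  x1: f(x1) * nu(x1) = 4 * 6 = 24.
  x5: f(x5) * nu(x5) = 3 * 5 = 15.
Summing: mu(A) = 24 + 15 = 39.

39


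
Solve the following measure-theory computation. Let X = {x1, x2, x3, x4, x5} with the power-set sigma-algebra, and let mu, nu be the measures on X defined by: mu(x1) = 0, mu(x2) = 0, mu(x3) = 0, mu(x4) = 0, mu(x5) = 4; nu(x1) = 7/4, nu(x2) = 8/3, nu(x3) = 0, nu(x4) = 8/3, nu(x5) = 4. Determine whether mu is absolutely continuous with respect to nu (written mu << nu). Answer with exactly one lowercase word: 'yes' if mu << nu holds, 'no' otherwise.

mu << nu means: every nu-null measurable set is also mu-null; equivalently, for every atom x, if nu({x}) = 0 then mu({x}) = 0.
Checking each atom:
  x1: nu = 7/4 > 0 -> no constraint.
  x2: nu = 8/3 > 0 -> no constraint.
  x3: nu = 0, mu = 0 -> consistent with mu << nu.
  x4: nu = 8/3 > 0 -> no constraint.
  x5: nu = 4 > 0 -> no constraint.
No atom violates the condition. Therefore mu << nu.

yes


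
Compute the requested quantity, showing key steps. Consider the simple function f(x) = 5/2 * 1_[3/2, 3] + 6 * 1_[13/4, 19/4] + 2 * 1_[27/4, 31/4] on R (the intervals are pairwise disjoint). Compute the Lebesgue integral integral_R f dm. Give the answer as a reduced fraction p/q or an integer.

For a simple function f = sum_i c_i * 1_{A_i} with disjoint A_i,
  integral f dm = sum_i c_i * m(A_i).
Lengths of the A_i:
  m(A_1) = 3 - 3/2 = 3/2.
  m(A_2) = 19/4 - 13/4 = 3/2.
  m(A_3) = 31/4 - 27/4 = 1.
Contributions c_i * m(A_i):
  (5/2) * (3/2) = 15/4.
  (6) * (3/2) = 9.
  (2) * (1) = 2.
Total: 15/4 + 9 + 2 = 59/4.

59/4


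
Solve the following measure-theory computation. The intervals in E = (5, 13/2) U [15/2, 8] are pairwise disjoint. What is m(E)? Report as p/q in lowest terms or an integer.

For pairwise disjoint intervals, m(union_i I_i) = sum_i m(I_i),
and m is invariant under swapping open/closed endpoints (single points have measure 0).
So m(E) = sum_i (b_i - a_i).
  I_1 has length 13/2 - 5 = 3/2.
  I_2 has length 8 - 15/2 = 1/2.
Summing:
  m(E) = 3/2 + 1/2 = 2.

2


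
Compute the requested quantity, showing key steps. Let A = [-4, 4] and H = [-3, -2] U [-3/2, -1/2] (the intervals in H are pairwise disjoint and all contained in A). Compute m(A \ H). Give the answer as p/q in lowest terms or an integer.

The ambient interval has length m(A) = 4 - (-4) = 8.
Since the holes are disjoint and sit inside A, by finite additivity
  m(H) = sum_i (b_i - a_i), and m(A \ H) = m(A) - m(H).
Computing the hole measures:
  m(H_1) = -2 - (-3) = 1.
  m(H_2) = -1/2 - (-3/2) = 1.
Summed: m(H) = 1 + 1 = 2.
So m(A \ H) = 8 - 2 = 6.

6


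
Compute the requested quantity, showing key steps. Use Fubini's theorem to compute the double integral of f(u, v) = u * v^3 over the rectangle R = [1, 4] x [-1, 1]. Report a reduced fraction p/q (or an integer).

f(u, v) is a tensor product of a function of u and a function of v, and both factors are bounded continuous (hence Lebesgue integrable) on the rectangle, so Fubini's theorem applies:
  integral_R f d(m x m) = (integral_a1^b1 u du) * (integral_a2^b2 v^3 dv).
Inner integral in u: integral_{1}^{4} u du = (4^2 - 1^2)/2
  = 15/2.
Inner integral in v: integral_{-1}^{1} v^3 dv = (1^4 - (-1)^4)/4
  = 0.
Product: (15/2) * (0) = 0.

0


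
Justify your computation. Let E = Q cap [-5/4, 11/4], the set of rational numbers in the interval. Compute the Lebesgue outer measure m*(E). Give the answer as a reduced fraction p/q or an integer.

Q cap [-5/4, 11/4] is countable; list its elements as q_1, q_2, ... . Fix eps > 0 and cover the k-th point by an interval of length eps * 2^(-k). The cover has total length eps * sum_{k>=1} 2^(-k) = eps, so by definition of outer measure m*(Q cap [-5/4, 11/4]) <= eps. Since eps was arbitrary and m* >= 0, the outer measure is 0.

0


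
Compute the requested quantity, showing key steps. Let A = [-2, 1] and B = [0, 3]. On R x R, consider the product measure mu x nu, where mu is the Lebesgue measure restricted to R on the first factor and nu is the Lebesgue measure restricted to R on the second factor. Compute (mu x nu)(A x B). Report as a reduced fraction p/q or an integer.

For a measurable rectangle A x B, the product measure satisfies
  (mu x nu)(A x B) = mu(A) * nu(B).
  mu(A) = 3.
  nu(B) = 3.
  (mu x nu)(A x B) = 3 * 3 = 9.

9


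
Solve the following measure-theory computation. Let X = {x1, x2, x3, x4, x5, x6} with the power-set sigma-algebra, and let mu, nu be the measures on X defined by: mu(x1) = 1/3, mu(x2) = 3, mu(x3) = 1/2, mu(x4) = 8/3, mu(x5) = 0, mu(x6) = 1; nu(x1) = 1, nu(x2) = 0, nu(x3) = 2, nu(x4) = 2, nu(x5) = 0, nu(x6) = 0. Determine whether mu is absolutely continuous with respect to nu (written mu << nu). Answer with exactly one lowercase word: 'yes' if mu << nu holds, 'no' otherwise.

mu << nu means: every nu-null measurable set is also mu-null; equivalently, for every atom x, if nu({x}) = 0 then mu({x}) = 0.
Checking each atom:
  x1: nu = 1 > 0 -> no constraint.
  x2: nu = 0, mu = 3 > 0 -> violates mu << nu.
  x3: nu = 2 > 0 -> no constraint.
  x4: nu = 2 > 0 -> no constraint.
  x5: nu = 0, mu = 0 -> consistent with mu << nu.
  x6: nu = 0, mu = 1 > 0 -> violates mu << nu.
The atom(s) x2, x6 violate the condition (nu = 0 but mu > 0). Therefore mu is NOT absolutely continuous w.r.t. nu.

no


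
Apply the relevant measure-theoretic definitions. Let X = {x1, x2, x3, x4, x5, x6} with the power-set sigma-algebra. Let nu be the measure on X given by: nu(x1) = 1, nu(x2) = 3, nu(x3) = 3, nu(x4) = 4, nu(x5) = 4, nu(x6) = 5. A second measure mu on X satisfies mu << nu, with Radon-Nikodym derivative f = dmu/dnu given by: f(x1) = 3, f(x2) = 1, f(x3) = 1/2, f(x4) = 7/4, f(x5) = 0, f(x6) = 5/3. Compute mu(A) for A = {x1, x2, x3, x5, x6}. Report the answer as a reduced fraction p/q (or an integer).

By the defining property of the Radon-Nikodym derivative, for every measurable set A,
  mu(A) = integral_A f dnu.
Since nu is a discrete measure concentrated on the atoms of X, the integral over A reduces to the sum
  mu(A) = sum_{x in A} f(x) * nu({x}).
Computing each term:
  x1: f(x1) * nu(x1) = 3 * 1 = 3.
  x2: f(x2) * nu(x2) = 1 * 3 = 3.
  x3: f(x3) * nu(x3) = 1/2 * 3 = 3/2.
  x5: f(x5) * nu(x5) = 0 * 4 = 0.
  x6: f(x6) * nu(x6) = 5/3 * 5 = 25/3.
Summing: mu(A) = 3 + 3 + 3/2 + 0 + 25/3 = 95/6.

95/6


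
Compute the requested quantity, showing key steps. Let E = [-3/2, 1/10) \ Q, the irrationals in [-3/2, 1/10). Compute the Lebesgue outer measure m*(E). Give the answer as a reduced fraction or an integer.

The interval I = [-3/2, 1/10) has m(I) = 1/10 - (-3/2) = 8/5 (endpoints are measure-zero, so open/closed/half-open agree). Write I = (I cap Q) u (I \ Q). The rationals in I are countable, so m*(I cap Q) = 0 (cover each rational by intervals whose total length is arbitrarily small). By countable subadditivity m*(I) <= m*(I cap Q) + m*(I \ Q), hence m*(I \ Q) >= m(I) = 8/5. The reverse inequality m*(I \ Q) <= m*(I) = 8/5 is trivial since (I \ Q) is a subset of I. Therefore m*(I \ Q) = 8/5.

8/5


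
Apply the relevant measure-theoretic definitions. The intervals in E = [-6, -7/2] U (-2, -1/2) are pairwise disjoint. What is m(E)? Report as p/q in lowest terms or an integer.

For pairwise disjoint intervals, m(union_i I_i) = sum_i m(I_i),
and m is invariant under swapping open/closed endpoints (single points have measure 0).
So m(E) = sum_i (b_i - a_i).
  I_1 has length -7/2 - (-6) = 5/2.
  I_2 has length -1/2 - (-2) = 3/2.
Summing:
  m(E) = 5/2 + 3/2 = 4.

4


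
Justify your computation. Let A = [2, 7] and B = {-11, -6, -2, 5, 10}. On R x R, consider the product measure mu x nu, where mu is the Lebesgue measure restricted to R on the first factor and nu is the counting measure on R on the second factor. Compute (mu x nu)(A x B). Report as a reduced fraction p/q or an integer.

For a measurable rectangle A x B, the product measure satisfies
  (mu x nu)(A x B) = mu(A) * nu(B).
  mu(A) = 5.
  nu(B) = 5.
  (mu x nu)(A x B) = 5 * 5 = 25.

25


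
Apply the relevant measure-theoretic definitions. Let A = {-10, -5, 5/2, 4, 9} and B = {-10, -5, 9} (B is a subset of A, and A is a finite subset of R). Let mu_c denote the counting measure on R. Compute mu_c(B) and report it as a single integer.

Counting measure assigns mu_c(E) = |E| (number of elements) when E is finite.
B has 3 element(s), so mu_c(B) = 3.

3


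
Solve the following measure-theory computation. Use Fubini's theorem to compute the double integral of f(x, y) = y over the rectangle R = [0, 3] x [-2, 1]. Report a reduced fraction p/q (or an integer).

f(x, y) is a tensor product of a function of x and a function of y, and both factors are bounded continuous (hence Lebesgue integrable) on the rectangle, so Fubini's theorem applies:
  integral_R f d(m x m) = (integral_a1^b1 1 dx) * (integral_a2^b2 y dy).
Inner integral in x: integral_{0}^{3} 1 dx = (3^1 - 0^1)/1
  = 3.
Inner integral in y: integral_{-2}^{1} y dy = (1^2 - (-2)^2)/2
  = -3/2.
Product: (3) * (-3/2) = -9/2.

-9/2


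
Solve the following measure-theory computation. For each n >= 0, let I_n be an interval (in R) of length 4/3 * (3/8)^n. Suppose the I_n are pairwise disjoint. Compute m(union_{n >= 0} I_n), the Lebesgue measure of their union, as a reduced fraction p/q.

By countable additivity of the Lebesgue measure on pairwise disjoint measurable sets,
  m(union_{n >= 0} I_n) = sum_{n >= 0} m(I_n) = sum_{n >= 0} a * r^n,
  with a = 4/3 and r = 3/8.
Since 0 < r = 3/8 < 1, the geometric series converges:
  sum_{n >= 0} a * r^n = a / (1 - r).
  = 4/3 / (1 - 3/8)
  = 4/3 / (5/8)
  = 32/15.

32/15


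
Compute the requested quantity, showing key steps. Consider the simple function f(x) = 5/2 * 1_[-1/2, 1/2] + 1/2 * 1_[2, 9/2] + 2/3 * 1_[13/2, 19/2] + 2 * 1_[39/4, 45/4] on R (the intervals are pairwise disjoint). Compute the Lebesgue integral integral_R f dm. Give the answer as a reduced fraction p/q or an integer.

For a simple function f = sum_i c_i * 1_{A_i} with disjoint A_i,
  integral f dm = sum_i c_i * m(A_i).
Lengths of the A_i:
  m(A_1) = 1/2 - (-1/2) = 1.
  m(A_2) = 9/2 - 2 = 5/2.
  m(A_3) = 19/2 - 13/2 = 3.
  m(A_4) = 45/4 - 39/4 = 3/2.
Contributions c_i * m(A_i):
  (5/2) * (1) = 5/2.
  (1/2) * (5/2) = 5/4.
  (2/3) * (3) = 2.
  (2) * (3/2) = 3.
Total: 5/2 + 5/4 + 2 + 3 = 35/4.

35/4


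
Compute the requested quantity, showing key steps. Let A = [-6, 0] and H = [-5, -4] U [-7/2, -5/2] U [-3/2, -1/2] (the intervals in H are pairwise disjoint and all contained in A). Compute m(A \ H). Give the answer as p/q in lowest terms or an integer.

The ambient interval has length m(A) = 0 - (-6) = 6.
Since the holes are disjoint and sit inside A, by finite additivity
  m(H) = sum_i (b_i - a_i), and m(A \ H) = m(A) - m(H).
Computing the hole measures:
  m(H_1) = -4 - (-5) = 1.
  m(H_2) = -5/2 - (-7/2) = 1.
  m(H_3) = -1/2 - (-3/2) = 1.
Summed: m(H) = 1 + 1 + 1 = 3.
So m(A \ H) = 6 - 3 = 3.

3


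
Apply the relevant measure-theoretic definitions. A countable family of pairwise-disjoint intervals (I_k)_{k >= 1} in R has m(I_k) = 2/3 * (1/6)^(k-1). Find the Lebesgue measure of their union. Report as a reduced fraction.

By countable additivity of the Lebesgue measure on pairwise disjoint measurable sets,
  m(union_{k >= 1} I_k) = sum_{k >= 1} m(I_k) = sum_{k >= 1} a * r^(k-1),
  with a = 2/3 and r = 1/6.
Since 0 < r = 1/6 < 1, the geometric series converges:
  sum_{k >= 1} a * r^(k-1) = a / (1 - r).
  = 2/3 / (1 - 1/6)
  = 2/3 / (5/6)
  = 4/5.

4/5


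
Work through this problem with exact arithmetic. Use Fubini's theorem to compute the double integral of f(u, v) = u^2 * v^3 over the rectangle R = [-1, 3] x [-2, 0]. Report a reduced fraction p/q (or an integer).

f(u, v) is a tensor product of a function of u and a function of v, and both factors are bounded continuous (hence Lebesgue integrable) on the rectangle, so Fubini's theorem applies:
  integral_R f d(m x m) = (integral_a1^b1 u^2 du) * (integral_a2^b2 v^3 dv).
Inner integral in u: integral_{-1}^{3} u^2 du = (3^3 - (-1)^3)/3
  = 28/3.
Inner integral in v: integral_{-2}^{0} v^3 dv = (0^4 - (-2)^4)/4
  = -4.
Product: (28/3) * (-4) = -112/3.

-112/3


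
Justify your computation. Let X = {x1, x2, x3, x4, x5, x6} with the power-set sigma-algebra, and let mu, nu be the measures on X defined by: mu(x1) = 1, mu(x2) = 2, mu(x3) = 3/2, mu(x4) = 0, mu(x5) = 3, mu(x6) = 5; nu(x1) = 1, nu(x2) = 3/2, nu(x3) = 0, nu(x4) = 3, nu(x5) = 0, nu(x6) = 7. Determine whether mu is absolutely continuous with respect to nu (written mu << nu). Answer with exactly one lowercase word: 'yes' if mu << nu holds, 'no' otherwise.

mu << nu means: every nu-null measurable set is also mu-null; equivalently, for every atom x, if nu({x}) = 0 then mu({x}) = 0.
Checking each atom:
  x1: nu = 1 > 0 -> no constraint.
  x2: nu = 3/2 > 0 -> no constraint.
  x3: nu = 0, mu = 3/2 > 0 -> violates mu << nu.
  x4: nu = 3 > 0 -> no constraint.
  x5: nu = 0, mu = 3 > 0 -> violates mu << nu.
  x6: nu = 7 > 0 -> no constraint.
The atom(s) x3, x5 violate the condition (nu = 0 but mu > 0). Therefore mu is NOT absolutely continuous w.r.t. nu.

no


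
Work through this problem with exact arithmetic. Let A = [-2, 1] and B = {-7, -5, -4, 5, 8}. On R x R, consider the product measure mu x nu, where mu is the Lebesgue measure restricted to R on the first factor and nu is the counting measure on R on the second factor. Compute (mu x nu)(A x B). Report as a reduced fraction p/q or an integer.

For a measurable rectangle A x B, the product measure satisfies
  (mu x nu)(A x B) = mu(A) * nu(B).
  mu(A) = 3.
  nu(B) = 5.
  (mu x nu)(A x B) = 3 * 5 = 15.

15


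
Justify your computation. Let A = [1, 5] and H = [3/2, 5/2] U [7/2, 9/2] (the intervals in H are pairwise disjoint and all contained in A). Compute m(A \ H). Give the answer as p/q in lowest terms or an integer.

The ambient interval has length m(A) = 5 - 1 = 4.
Since the holes are disjoint and sit inside A, by finite additivity
  m(H) = sum_i (b_i - a_i), and m(A \ H) = m(A) - m(H).
Computing the hole measures:
  m(H_1) = 5/2 - 3/2 = 1.
  m(H_2) = 9/2 - 7/2 = 1.
Summed: m(H) = 1 + 1 = 2.
So m(A \ H) = 4 - 2 = 2.

2


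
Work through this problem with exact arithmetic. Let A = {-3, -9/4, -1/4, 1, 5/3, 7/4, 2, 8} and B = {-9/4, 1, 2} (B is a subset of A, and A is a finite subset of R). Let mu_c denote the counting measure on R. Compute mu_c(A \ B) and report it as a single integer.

Counting measure assigns mu_c(E) = |E| (number of elements) when E is finite. For B subset A, A \ B is the set of elements of A not in B, so |A \ B| = |A| - |B|.
|A| = 8, |B| = 3, so mu_c(A \ B) = 8 - 3 = 5.

5


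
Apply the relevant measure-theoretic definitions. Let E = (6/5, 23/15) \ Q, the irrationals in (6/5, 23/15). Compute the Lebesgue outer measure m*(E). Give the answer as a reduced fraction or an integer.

The interval I = (6/5, 23/15) has m(I) = 23/15 - 6/5 = 1/3 (endpoints are measure-zero, so open/closed/half-open agree). Write I = (I cap Q) u (I \ Q). The rationals in I are countable, so m*(I cap Q) = 0 (cover each rational by intervals whose total length is arbitrarily small). By countable subadditivity m*(I) <= m*(I cap Q) + m*(I \ Q), hence m*(I \ Q) >= m(I) = 1/3. The reverse inequality m*(I \ Q) <= m*(I) = 1/3 is trivial since (I \ Q) is a subset of I. Therefore m*(I \ Q) = 1/3.

1/3


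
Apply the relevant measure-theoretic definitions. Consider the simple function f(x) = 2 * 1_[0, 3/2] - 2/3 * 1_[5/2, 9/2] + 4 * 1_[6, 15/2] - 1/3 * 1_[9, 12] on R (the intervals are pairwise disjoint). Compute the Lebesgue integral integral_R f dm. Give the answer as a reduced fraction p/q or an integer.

For a simple function f = sum_i c_i * 1_{A_i} with disjoint A_i,
  integral f dm = sum_i c_i * m(A_i).
Lengths of the A_i:
  m(A_1) = 3/2 - 0 = 3/2.
  m(A_2) = 9/2 - 5/2 = 2.
  m(A_3) = 15/2 - 6 = 3/2.
  m(A_4) = 12 - 9 = 3.
Contributions c_i * m(A_i):
  (2) * (3/2) = 3.
  (-2/3) * (2) = -4/3.
  (4) * (3/2) = 6.
  (-1/3) * (3) = -1.
Total: 3 - 4/3 + 6 - 1 = 20/3.

20/3


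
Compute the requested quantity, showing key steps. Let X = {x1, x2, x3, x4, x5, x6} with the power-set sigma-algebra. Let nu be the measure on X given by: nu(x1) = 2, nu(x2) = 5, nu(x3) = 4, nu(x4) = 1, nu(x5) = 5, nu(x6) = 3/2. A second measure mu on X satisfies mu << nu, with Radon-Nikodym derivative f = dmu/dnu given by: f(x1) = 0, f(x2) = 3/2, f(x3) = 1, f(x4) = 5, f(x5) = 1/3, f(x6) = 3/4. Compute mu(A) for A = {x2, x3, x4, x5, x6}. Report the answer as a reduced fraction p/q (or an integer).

By the defining property of the Radon-Nikodym derivative, for every measurable set A,
  mu(A) = integral_A f dnu.
Since nu is a discrete measure concentrated on the atoms of X, the integral over A reduces to the sum
  mu(A) = sum_{x in A} f(x) * nu({x}).
Computing each term:
  x2: f(x2) * nu(x2) = 3/2 * 5 = 15/2.
  x3: f(x3) * nu(x3) = 1 * 4 = 4.
  x4: f(x4) * nu(x4) = 5 * 1 = 5.
  x5: f(x5) * nu(x5) = 1/3 * 5 = 5/3.
  x6: f(x6) * nu(x6) = 3/4 * 3/2 = 9/8.
Summing: mu(A) = 15/2 + 4 + 5 + 5/3 + 9/8 = 463/24.

463/24


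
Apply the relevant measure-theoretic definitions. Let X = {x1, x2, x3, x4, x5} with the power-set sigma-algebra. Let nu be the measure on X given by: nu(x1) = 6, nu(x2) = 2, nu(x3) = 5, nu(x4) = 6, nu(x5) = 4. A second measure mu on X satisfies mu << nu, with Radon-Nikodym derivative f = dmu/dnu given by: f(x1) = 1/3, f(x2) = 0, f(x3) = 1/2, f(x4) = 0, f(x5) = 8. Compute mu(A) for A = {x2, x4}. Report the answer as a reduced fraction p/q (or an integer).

By the defining property of the Radon-Nikodym derivative, for every measurable set A,
  mu(A) = integral_A f dnu.
Since nu is a discrete measure concentrated on the atoms of X, the integral over A reduces to the sum
  mu(A) = sum_{x in A} f(x) * nu({x}).
Computing each term:
  x2: f(x2) * nu(x2) = 0 * 2 = 0.
  x4: f(x4) * nu(x4) = 0 * 6 = 0.
Summing: mu(A) = 0 + 0 = 0.

0


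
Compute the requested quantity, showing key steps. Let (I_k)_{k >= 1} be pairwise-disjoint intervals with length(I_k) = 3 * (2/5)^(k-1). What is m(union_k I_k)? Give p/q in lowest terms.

By countable additivity of the Lebesgue measure on pairwise disjoint measurable sets,
  m(union_{k >= 1} I_k) = sum_{k >= 1} m(I_k) = sum_{k >= 1} a * r^(k-1),
  with a = 3 and r = 2/5.
Since 0 < r = 2/5 < 1, the geometric series converges:
  sum_{k >= 1} a * r^(k-1) = a / (1 - r).
  = 3 / (1 - 2/5)
  = 3 / (3/5)
  = 5.

5


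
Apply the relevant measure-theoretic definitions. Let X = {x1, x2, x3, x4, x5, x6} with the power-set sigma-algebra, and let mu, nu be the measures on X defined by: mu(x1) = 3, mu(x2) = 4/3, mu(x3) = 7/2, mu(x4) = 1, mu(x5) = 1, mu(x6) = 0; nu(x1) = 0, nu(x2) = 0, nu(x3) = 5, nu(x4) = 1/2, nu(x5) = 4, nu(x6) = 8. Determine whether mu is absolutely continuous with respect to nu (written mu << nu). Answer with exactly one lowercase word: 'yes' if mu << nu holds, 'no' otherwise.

mu << nu means: every nu-null measurable set is also mu-null; equivalently, for every atom x, if nu({x}) = 0 then mu({x}) = 0.
Checking each atom:
  x1: nu = 0, mu = 3 > 0 -> violates mu << nu.
  x2: nu = 0, mu = 4/3 > 0 -> violates mu << nu.
  x3: nu = 5 > 0 -> no constraint.
  x4: nu = 1/2 > 0 -> no constraint.
  x5: nu = 4 > 0 -> no constraint.
  x6: nu = 8 > 0 -> no constraint.
The atom(s) x1, x2 violate the condition (nu = 0 but mu > 0). Therefore mu is NOT absolutely continuous w.r.t. nu.

no


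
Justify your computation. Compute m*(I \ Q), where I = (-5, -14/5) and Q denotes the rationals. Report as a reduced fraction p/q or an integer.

The interval I = (-5, -14/5) has m(I) = -14/5 - (-5) = 11/5 (endpoints are measure-zero, so open/closed/half-open agree). Write I = (I cap Q) u (I \ Q). The rationals in I are countable, so m*(I cap Q) = 0 (cover each rational by intervals whose total length is arbitrarily small). By countable subadditivity m*(I) <= m*(I cap Q) + m*(I \ Q), hence m*(I \ Q) >= m(I) = 11/5. The reverse inequality m*(I \ Q) <= m*(I) = 11/5 is trivial since (I \ Q) is a subset of I. Therefore m*(I \ Q) = 11/5.

11/5


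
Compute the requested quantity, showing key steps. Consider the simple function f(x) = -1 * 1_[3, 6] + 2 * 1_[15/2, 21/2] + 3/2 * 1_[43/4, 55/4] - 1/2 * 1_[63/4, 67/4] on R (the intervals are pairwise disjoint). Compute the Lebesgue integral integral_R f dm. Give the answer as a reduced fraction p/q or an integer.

For a simple function f = sum_i c_i * 1_{A_i} with disjoint A_i,
  integral f dm = sum_i c_i * m(A_i).
Lengths of the A_i:
  m(A_1) = 6 - 3 = 3.
  m(A_2) = 21/2 - 15/2 = 3.
  m(A_3) = 55/4 - 43/4 = 3.
  m(A_4) = 67/4 - 63/4 = 1.
Contributions c_i * m(A_i):
  (-1) * (3) = -3.
  (2) * (3) = 6.
  (3/2) * (3) = 9/2.
  (-1/2) * (1) = -1/2.
Total: -3 + 6 + 9/2 - 1/2 = 7.

7


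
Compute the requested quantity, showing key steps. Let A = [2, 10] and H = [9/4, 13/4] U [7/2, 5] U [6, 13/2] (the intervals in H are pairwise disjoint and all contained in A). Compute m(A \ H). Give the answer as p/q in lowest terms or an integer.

The ambient interval has length m(A) = 10 - 2 = 8.
Since the holes are disjoint and sit inside A, by finite additivity
  m(H) = sum_i (b_i - a_i), and m(A \ H) = m(A) - m(H).
Computing the hole measures:
  m(H_1) = 13/4 - 9/4 = 1.
  m(H_2) = 5 - 7/2 = 3/2.
  m(H_3) = 13/2 - 6 = 1/2.
Summed: m(H) = 1 + 3/2 + 1/2 = 3.
So m(A \ H) = 8 - 3 = 5.

5


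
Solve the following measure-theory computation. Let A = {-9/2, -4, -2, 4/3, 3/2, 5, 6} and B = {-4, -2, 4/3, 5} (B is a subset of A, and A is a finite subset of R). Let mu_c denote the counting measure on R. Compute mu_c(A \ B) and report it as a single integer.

Counting measure assigns mu_c(E) = |E| (number of elements) when E is finite. For B subset A, A \ B is the set of elements of A not in B, so |A \ B| = |A| - |B|.
|A| = 7, |B| = 4, so mu_c(A \ B) = 7 - 4 = 3.

3


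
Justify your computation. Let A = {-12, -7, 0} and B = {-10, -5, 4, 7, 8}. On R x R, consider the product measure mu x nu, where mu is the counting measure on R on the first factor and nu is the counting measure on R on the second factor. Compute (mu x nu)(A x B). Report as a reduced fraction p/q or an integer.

For a measurable rectangle A x B, the product measure satisfies
  (mu x nu)(A x B) = mu(A) * nu(B).
  mu(A) = 3.
  nu(B) = 5.
  (mu x nu)(A x B) = 3 * 5 = 15.

15


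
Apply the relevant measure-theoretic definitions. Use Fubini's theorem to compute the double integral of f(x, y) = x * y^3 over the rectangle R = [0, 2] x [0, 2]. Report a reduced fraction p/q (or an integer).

f(x, y) is a tensor product of a function of x and a function of y, and both factors are bounded continuous (hence Lebesgue integrable) on the rectangle, so Fubini's theorem applies:
  integral_R f d(m x m) = (integral_a1^b1 x dx) * (integral_a2^b2 y^3 dy).
Inner integral in x: integral_{0}^{2} x dx = (2^2 - 0^2)/2
  = 2.
Inner integral in y: integral_{0}^{2} y^3 dy = (2^4 - 0^4)/4
  = 4.
Product: (2) * (4) = 8.

8


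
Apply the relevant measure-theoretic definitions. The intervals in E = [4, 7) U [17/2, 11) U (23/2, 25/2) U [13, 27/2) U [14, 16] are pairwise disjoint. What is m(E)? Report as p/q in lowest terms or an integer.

For pairwise disjoint intervals, m(union_i I_i) = sum_i m(I_i),
and m is invariant under swapping open/closed endpoints (single points have measure 0).
So m(E) = sum_i (b_i - a_i).
  I_1 has length 7 - 4 = 3.
  I_2 has length 11 - 17/2 = 5/2.
  I_3 has length 25/2 - 23/2 = 1.
  I_4 has length 27/2 - 13 = 1/2.
  I_5 has length 16 - 14 = 2.
Summing:
  m(E) = 3 + 5/2 + 1 + 1/2 + 2 = 9.

9


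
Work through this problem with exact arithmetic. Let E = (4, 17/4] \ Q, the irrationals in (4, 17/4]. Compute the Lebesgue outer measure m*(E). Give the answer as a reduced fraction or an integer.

The interval I = (4, 17/4] has m(I) = 17/4 - 4 = 1/4 (endpoints are measure-zero, so open/closed/half-open agree). Write I = (I cap Q) u (I \ Q). The rationals in I are countable, so m*(I cap Q) = 0 (cover each rational by intervals whose total length is arbitrarily small). By countable subadditivity m*(I) <= m*(I cap Q) + m*(I \ Q), hence m*(I \ Q) >= m(I) = 1/4. The reverse inequality m*(I \ Q) <= m*(I) = 1/4 is trivial since (I \ Q) is a subset of I. Therefore m*(I \ Q) = 1/4.

1/4


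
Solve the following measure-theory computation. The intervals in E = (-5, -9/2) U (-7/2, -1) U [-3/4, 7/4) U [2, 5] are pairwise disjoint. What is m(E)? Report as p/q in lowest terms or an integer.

For pairwise disjoint intervals, m(union_i I_i) = sum_i m(I_i),
and m is invariant under swapping open/closed endpoints (single points have measure 0).
So m(E) = sum_i (b_i - a_i).
  I_1 has length -9/2 - (-5) = 1/2.
  I_2 has length -1 - (-7/2) = 5/2.
  I_3 has length 7/4 - (-3/4) = 5/2.
  I_4 has length 5 - 2 = 3.
Summing:
  m(E) = 1/2 + 5/2 + 5/2 + 3 = 17/2.

17/2


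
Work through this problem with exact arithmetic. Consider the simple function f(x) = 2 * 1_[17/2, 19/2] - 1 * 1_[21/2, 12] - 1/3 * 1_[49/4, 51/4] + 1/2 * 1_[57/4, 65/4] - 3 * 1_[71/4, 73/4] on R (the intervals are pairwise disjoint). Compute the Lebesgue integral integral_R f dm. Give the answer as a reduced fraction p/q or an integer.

For a simple function f = sum_i c_i * 1_{A_i} with disjoint A_i,
  integral f dm = sum_i c_i * m(A_i).
Lengths of the A_i:
  m(A_1) = 19/2 - 17/2 = 1.
  m(A_2) = 12 - 21/2 = 3/2.
  m(A_3) = 51/4 - 49/4 = 1/2.
  m(A_4) = 65/4 - 57/4 = 2.
  m(A_5) = 73/4 - 71/4 = 1/2.
Contributions c_i * m(A_i):
  (2) * (1) = 2.
  (-1) * (3/2) = -3/2.
  (-1/3) * (1/2) = -1/6.
  (1/2) * (2) = 1.
  (-3) * (1/2) = -3/2.
Total: 2 - 3/2 - 1/6 + 1 - 3/2 = -1/6.

-1/6


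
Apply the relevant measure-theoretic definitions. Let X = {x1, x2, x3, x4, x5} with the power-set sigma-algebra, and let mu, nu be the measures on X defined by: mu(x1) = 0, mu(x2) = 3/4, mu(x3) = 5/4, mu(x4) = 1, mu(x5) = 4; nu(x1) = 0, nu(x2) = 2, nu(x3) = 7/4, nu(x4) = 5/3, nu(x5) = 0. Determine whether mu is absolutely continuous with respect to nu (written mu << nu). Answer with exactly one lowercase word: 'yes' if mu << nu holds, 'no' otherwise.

mu << nu means: every nu-null measurable set is also mu-null; equivalently, for every atom x, if nu({x}) = 0 then mu({x}) = 0.
Checking each atom:
  x1: nu = 0, mu = 0 -> consistent with mu << nu.
  x2: nu = 2 > 0 -> no constraint.
  x3: nu = 7/4 > 0 -> no constraint.
  x4: nu = 5/3 > 0 -> no constraint.
  x5: nu = 0, mu = 4 > 0 -> violates mu << nu.
The atom(s) x5 violate the condition (nu = 0 but mu > 0). Therefore mu is NOT absolutely continuous w.r.t. nu.

no


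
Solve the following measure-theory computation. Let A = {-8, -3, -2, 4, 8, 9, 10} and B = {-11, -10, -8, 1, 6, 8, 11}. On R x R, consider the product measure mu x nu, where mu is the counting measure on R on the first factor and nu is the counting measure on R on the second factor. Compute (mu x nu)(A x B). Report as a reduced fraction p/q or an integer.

For a measurable rectangle A x B, the product measure satisfies
  (mu x nu)(A x B) = mu(A) * nu(B).
  mu(A) = 7.
  nu(B) = 7.
  (mu x nu)(A x B) = 7 * 7 = 49.

49


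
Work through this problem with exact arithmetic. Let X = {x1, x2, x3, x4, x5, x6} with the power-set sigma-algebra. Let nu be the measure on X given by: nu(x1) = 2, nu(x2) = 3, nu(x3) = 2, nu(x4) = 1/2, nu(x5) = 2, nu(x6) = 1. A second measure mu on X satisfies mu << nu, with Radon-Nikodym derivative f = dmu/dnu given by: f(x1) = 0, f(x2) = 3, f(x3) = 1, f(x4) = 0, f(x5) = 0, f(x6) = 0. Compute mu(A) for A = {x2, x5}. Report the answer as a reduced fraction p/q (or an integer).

By the defining property of the Radon-Nikodym derivative, for every measurable set A,
  mu(A) = integral_A f dnu.
Since nu is a discrete measure concentrated on the atoms of X, the integral over A reduces to the sum
  mu(A) = sum_{x in A} f(x) * nu({x}).
Computing each term:
  x2: f(x2) * nu(x2) = 3 * 3 = 9.
  x5: f(x5) * nu(x5) = 0 * 2 = 0.
Summing: mu(A) = 9 + 0 = 9.

9


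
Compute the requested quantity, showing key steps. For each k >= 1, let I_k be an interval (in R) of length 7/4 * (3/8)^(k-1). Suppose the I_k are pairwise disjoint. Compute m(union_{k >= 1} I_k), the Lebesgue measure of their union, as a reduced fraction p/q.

By countable additivity of the Lebesgue measure on pairwise disjoint measurable sets,
  m(union_{k >= 1} I_k) = sum_{k >= 1} m(I_k) = sum_{k >= 1} a * r^(k-1),
  with a = 7/4 and r = 3/8.
Since 0 < r = 3/8 < 1, the geometric series converges:
  sum_{k >= 1} a * r^(k-1) = a / (1 - r).
  = 7/4 / (1 - 3/8)
  = 7/4 / (5/8)
  = 14/5.

14/5


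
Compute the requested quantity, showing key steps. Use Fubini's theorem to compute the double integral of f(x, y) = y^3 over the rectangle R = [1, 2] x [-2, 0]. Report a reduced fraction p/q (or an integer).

f(x, y) is a tensor product of a function of x and a function of y, and both factors are bounded continuous (hence Lebesgue integrable) on the rectangle, so Fubini's theorem applies:
  integral_R f d(m x m) = (integral_a1^b1 1 dx) * (integral_a2^b2 y^3 dy).
Inner integral in x: integral_{1}^{2} 1 dx = (2^1 - 1^1)/1
  = 1.
Inner integral in y: integral_{-2}^{0} y^3 dy = (0^4 - (-2)^4)/4
  = -4.
Product: (1) * (-4) = -4.

-4


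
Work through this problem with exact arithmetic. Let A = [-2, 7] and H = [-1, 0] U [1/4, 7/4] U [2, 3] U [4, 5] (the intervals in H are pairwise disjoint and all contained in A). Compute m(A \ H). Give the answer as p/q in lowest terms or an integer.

The ambient interval has length m(A) = 7 - (-2) = 9.
Since the holes are disjoint and sit inside A, by finite additivity
  m(H) = sum_i (b_i - a_i), and m(A \ H) = m(A) - m(H).
Computing the hole measures:
  m(H_1) = 0 - (-1) = 1.
  m(H_2) = 7/4 - 1/4 = 3/2.
  m(H_3) = 3 - 2 = 1.
  m(H_4) = 5 - 4 = 1.
Summed: m(H) = 1 + 3/2 + 1 + 1 = 9/2.
So m(A \ H) = 9 - 9/2 = 9/2.

9/2


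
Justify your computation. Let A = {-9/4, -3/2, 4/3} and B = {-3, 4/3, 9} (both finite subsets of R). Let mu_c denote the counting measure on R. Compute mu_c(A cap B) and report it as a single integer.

Counting measure on a finite set equals cardinality. mu_c(A cap B) = |A cap B| (elements appearing in both).
Enumerating the elements of A that also lie in B gives 1 element(s).
So mu_c(A cap B) = 1.

1


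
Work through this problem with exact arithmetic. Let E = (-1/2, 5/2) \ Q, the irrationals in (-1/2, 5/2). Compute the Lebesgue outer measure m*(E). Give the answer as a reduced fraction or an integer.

The interval I = (-1/2, 5/2) has m(I) = 5/2 - (-1/2) = 3 (endpoints are measure-zero, so open/closed/half-open agree). Write I = (I cap Q) u (I \ Q). The rationals in I are countable, so m*(I cap Q) = 0 (cover each rational by intervals whose total length is arbitrarily small). By countable subadditivity m*(I) <= m*(I cap Q) + m*(I \ Q), hence m*(I \ Q) >= m(I) = 3. The reverse inequality m*(I \ Q) <= m*(I) = 3 is trivial since (I \ Q) is a subset of I. Therefore m*(I \ Q) = 3.

3


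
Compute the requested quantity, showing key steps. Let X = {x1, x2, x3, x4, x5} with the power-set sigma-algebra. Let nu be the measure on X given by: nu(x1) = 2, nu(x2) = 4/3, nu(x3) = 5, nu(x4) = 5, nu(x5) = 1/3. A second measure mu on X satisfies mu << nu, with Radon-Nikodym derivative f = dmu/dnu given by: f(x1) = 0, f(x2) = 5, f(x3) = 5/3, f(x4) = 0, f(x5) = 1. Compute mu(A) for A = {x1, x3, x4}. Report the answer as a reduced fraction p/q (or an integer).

By the defining property of the Radon-Nikodym derivative, for every measurable set A,
  mu(A) = integral_A f dnu.
Since nu is a discrete measure concentrated on the atoms of X, the integral over A reduces to the sum
  mu(A) = sum_{x in A} f(x) * nu({x}).
Computing each term:
  x1: f(x1) * nu(x1) = 0 * 2 = 0.
  x3: f(x3) * nu(x3) = 5/3 * 5 = 25/3.
  x4: f(x4) * nu(x4) = 0 * 5 = 0.
Summing: mu(A) = 0 + 25/3 + 0 = 25/3.

25/3


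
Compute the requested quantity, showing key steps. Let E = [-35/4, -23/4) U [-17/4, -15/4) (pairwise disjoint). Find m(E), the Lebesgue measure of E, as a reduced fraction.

For pairwise disjoint intervals, m(union_i I_i) = sum_i m(I_i),
and m is invariant under swapping open/closed endpoints (single points have measure 0).
So m(E) = sum_i (b_i - a_i).
  I_1 has length -23/4 - (-35/4) = 3.
  I_2 has length -15/4 - (-17/4) = 1/2.
Summing:
  m(E) = 3 + 1/2 = 7/2.

7/2


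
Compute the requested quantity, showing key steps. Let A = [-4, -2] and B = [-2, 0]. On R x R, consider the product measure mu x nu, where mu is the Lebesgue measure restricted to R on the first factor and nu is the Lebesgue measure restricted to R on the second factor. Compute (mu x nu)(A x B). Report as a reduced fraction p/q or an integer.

For a measurable rectangle A x B, the product measure satisfies
  (mu x nu)(A x B) = mu(A) * nu(B).
  mu(A) = 2.
  nu(B) = 2.
  (mu x nu)(A x B) = 2 * 2 = 4.

4


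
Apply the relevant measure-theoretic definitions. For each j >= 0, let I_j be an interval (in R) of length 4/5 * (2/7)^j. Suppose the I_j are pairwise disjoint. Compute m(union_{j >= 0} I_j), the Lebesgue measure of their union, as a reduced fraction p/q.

By countable additivity of the Lebesgue measure on pairwise disjoint measurable sets,
  m(union_{j >= 0} I_j) = sum_{j >= 0} m(I_j) = sum_{j >= 0} a * r^j,
  with a = 4/5 and r = 2/7.
Since 0 < r = 2/7 < 1, the geometric series converges:
  sum_{j >= 0} a * r^j = a / (1 - r).
  = 4/5 / (1 - 2/7)
  = 4/5 / (5/7)
  = 28/25.

28/25


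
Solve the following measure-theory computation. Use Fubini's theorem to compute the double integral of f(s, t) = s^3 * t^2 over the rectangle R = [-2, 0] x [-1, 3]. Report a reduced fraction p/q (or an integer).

f(s, t) is a tensor product of a function of s and a function of t, and both factors are bounded continuous (hence Lebesgue integrable) on the rectangle, so Fubini's theorem applies:
  integral_R f d(m x m) = (integral_a1^b1 s^3 ds) * (integral_a2^b2 t^2 dt).
Inner integral in s: integral_{-2}^{0} s^3 ds = (0^4 - (-2)^4)/4
  = -4.
Inner integral in t: integral_{-1}^{3} t^2 dt = (3^3 - (-1)^3)/3
  = 28/3.
Product: (-4) * (28/3) = -112/3.

-112/3


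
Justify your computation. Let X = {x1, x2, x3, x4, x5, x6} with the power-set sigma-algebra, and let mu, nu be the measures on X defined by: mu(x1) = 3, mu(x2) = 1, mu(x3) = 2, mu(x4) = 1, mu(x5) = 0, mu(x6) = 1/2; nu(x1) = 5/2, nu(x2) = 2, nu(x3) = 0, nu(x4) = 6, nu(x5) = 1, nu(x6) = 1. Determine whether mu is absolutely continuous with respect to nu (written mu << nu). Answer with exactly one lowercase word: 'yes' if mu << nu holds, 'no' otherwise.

mu << nu means: every nu-null measurable set is also mu-null; equivalently, for every atom x, if nu({x}) = 0 then mu({x}) = 0.
Checking each atom:
  x1: nu = 5/2 > 0 -> no constraint.
  x2: nu = 2 > 0 -> no constraint.
  x3: nu = 0, mu = 2 > 0 -> violates mu << nu.
  x4: nu = 6 > 0 -> no constraint.
  x5: nu = 1 > 0 -> no constraint.
  x6: nu = 1 > 0 -> no constraint.
The atom(s) x3 violate the condition (nu = 0 but mu > 0). Therefore mu is NOT absolutely continuous w.r.t. nu.

no


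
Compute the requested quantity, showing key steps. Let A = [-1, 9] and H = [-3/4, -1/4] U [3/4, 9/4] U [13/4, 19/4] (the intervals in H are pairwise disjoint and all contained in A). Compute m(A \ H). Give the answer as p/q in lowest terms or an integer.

The ambient interval has length m(A) = 9 - (-1) = 10.
Since the holes are disjoint and sit inside A, by finite additivity
  m(H) = sum_i (b_i - a_i), and m(A \ H) = m(A) - m(H).
Computing the hole measures:
  m(H_1) = -1/4 - (-3/4) = 1/2.
  m(H_2) = 9/4 - 3/4 = 3/2.
  m(H_3) = 19/4 - 13/4 = 3/2.
Summed: m(H) = 1/2 + 3/2 + 3/2 = 7/2.
So m(A \ H) = 10 - 7/2 = 13/2.

13/2


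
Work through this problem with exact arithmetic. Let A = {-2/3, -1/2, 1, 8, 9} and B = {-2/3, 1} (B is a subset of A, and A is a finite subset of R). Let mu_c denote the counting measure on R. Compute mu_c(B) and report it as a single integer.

Counting measure assigns mu_c(E) = |E| (number of elements) when E is finite.
B has 2 element(s), so mu_c(B) = 2.

2


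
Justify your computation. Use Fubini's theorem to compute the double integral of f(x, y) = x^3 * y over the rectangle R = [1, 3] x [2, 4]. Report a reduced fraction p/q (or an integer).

f(x, y) is a tensor product of a function of x and a function of y, and both factors are bounded continuous (hence Lebesgue integrable) on the rectangle, so Fubini's theorem applies:
  integral_R f d(m x m) = (integral_a1^b1 x^3 dx) * (integral_a2^b2 y dy).
Inner integral in x: integral_{1}^{3} x^3 dx = (3^4 - 1^4)/4
  = 20.
Inner integral in y: integral_{2}^{4} y dy = (4^2 - 2^2)/2
  = 6.
Product: (20) * (6) = 120.

120


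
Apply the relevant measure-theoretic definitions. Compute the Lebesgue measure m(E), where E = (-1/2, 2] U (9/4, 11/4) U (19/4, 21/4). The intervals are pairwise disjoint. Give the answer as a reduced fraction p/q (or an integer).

For pairwise disjoint intervals, m(union_i I_i) = sum_i m(I_i),
and m is invariant under swapping open/closed endpoints (single points have measure 0).
So m(E) = sum_i (b_i - a_i).
  I_1 has length 2 - (-1/2) = 5/2.
  I_2 has length 11/4 - 9/4 = 1/2.
  I_3 has length 21/4 - 19/4 = 1/2.
Summing:
  m(E) = 5/2 + 1/2 + 1/2 = 7/2.

7/2
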